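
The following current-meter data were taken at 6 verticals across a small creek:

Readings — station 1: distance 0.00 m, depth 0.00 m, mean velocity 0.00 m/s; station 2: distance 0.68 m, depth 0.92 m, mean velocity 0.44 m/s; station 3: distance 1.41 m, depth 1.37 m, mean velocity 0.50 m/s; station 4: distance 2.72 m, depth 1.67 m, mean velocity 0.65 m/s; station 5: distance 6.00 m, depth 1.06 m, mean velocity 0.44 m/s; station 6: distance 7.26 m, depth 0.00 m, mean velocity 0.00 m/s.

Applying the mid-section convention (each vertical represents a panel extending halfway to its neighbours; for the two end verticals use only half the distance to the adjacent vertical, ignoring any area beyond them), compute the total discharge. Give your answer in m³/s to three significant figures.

w_2 = (1.41 − 0.00)/2 = 0.705 m; q_2 = 0.44 × 0.92 × 0.705 = 0.2854 m³/s
w_3 = (2.72 − 0.68)/2 = 1.02 m; q_3 = 0.50 × 1.37 × 1.02 = 0.6987 m³/s
w_4 = (6.00 − 1.41)/2 = 2.295 m; q_4 = 0.65 × 1.67 × 2.295 = 2.491 m³/s
w_5 = (7.26 − 2.72)/2 = 2.27 m; q_5 = 0.44 × 1.06 × 2.27 = 1.059 m³/s
Stations 1, 6 contribute zero (depth or velocity is 0).
Q = Σ qᵢ = 4.534 m³/s

4.53 m³/s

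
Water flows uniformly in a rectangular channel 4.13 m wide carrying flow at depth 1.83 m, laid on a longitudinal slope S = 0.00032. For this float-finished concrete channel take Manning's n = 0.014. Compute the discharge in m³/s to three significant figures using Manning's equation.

9.46 m³/s

A = b·y = 4.13 × 1.83 = 7.558 m²
P = b + 2y = 4.13 + 2×1.83 = 7.790 m
R = A/P = 7.558/7.790 = 0.9702 m
Q = (1/n)·A·R^(2/3)·S^(1/2) = (1/0.014) × 7.558 × 0.9702^(2/3) × 0.00032^(1/2) = 9.464 m³/s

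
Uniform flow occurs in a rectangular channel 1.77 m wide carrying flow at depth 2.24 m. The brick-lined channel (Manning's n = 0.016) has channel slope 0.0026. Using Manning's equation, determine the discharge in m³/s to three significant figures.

9.33 m³/s

A = b·y = 1.77 × 2.24 = 3.965 m²
P = b + 2y = 1.77 + 2×2.24 = 6.250 m
R = A/P = 3.965/6.250 = 0.6344 m
Q = (1/n)·A·R^(2/3)·S^(1/2) = (1/0.016) × 3.965 × 0.6344^(2/3) × 0.0026^(1/2) = 9.329 m³/s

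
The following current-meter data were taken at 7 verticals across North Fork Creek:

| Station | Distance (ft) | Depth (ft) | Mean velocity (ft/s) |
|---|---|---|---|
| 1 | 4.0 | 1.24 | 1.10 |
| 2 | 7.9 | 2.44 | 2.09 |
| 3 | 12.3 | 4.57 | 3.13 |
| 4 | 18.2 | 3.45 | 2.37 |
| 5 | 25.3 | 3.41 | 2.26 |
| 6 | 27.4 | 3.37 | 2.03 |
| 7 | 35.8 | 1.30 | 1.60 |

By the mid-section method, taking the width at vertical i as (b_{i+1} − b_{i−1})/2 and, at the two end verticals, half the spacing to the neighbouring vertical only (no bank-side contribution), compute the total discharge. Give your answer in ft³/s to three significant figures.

231 ft³/s

w_1 = (7.9 − 4.0)/2 = 1.95 ft; q_1 = 1.10 × 1.24 × 1.95 = 2.660 ft³/s
w_2 = (12.3 − 4.0)/2 = 4.15 ft; q_2 = 2.09 × 2.44 × 4.15 = 21.16 ft³/s
w_3 = (18.2 − 7.9)/2 = 5.15 ft; q_3 = 3.13 × 4.57 × 5.15 = 73.67 ft³/s
w_4 = (25.3 − 12.3)/2 = 6.5 ft; q_4 = 2.37 × 3.45 × 6.5 = 53.15 ft³/s
w_5 = (27.4 − 18.2)/2 = 4.6 ft; q_5 = 2.26 × 3.41 × 4.6 = 35.45 ft³/s
w_6 = (35.8 − 25.3)/2 = 5.25 ft; q_6 = 2.03 × 3.37 × 5.25 = 35.92 ft³/s
w_7 = (35.8 − 27.4)/2 = 4.2 ft; q_7 = 1.60 × 1.30 × 4.2 = 8.736 ft³/s
Q = Σ qᵢ = 230.7 ft³/s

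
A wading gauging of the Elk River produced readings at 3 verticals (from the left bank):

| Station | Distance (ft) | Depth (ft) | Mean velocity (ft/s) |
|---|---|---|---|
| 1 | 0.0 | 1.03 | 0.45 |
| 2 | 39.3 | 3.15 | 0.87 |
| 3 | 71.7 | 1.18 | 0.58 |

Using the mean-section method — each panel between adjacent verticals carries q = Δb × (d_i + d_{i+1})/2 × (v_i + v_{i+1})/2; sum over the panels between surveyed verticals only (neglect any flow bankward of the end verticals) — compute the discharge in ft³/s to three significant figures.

105 ft³/s

Panel 1-2: Δb = 39.3 ft, d̄ = (1.03+3.15)/2 = 2.09, v̄ = (0.45+0.87)/2 = 0.66 → q = 39.3×2.09×0.66 = 54.21 ft³/s
Panel 2-3: Δb = 32.4 ft, d̄ = (3.15+1.18)/2 = 2.165, v̄ = (0.87+0.58)/2 = 0.725 → q = 32.4×2.165×0.725 = 50.86 ft³/s
Q = Σ q = 105.1 ft³/s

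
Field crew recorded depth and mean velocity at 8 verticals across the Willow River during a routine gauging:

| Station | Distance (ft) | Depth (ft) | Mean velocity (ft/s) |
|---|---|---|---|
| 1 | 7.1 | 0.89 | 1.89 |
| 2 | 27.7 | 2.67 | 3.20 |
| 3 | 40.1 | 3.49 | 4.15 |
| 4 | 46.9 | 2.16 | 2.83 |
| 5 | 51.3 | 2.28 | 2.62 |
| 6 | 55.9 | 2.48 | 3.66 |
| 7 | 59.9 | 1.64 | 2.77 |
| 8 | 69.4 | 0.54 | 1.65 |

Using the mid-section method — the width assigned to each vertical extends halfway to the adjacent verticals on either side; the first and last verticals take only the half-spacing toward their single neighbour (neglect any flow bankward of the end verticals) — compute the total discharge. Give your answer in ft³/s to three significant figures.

432 ft³/s

w_1 = (27.7 − 7.1)/2 = 10.3 ft; q_1 = 1.89 × 0.89 × 10.3 = 17.33 ft³/s
w_2 = (40.1 − 7.1)/2 = 16.5 ft; q_2 = 3.20 × 2.67 × 16.5 = 141.0 ft³/s
w_3 = (46.9 − 27.7)/2 = 9.6 ft; q_3 = 4.15 × 3.49 × 9.6 = 139.0 ft³/s
w_4 = (51.3 − 40.1)/2 = 5.6 ft; q_4 = 2.83 × 2.16 × 5.6 = 34.23 ft³/s
w_5 = (55.9 − 46.9)/2 = 4.5 ft; q_5 = 2.62 × 2.28 × 4.5 = 26.88 ft³/s
w_6 = (59.9 − 51.3)/2 = 4.3 ft; q_6 = 3.66 × 2.48 × 4.3 = 39.03 ft³/s
w_7 = (69.4 − 55.9)/2 = 6.75 ft; q_7 = 2.77 × 1.64 × 6.75 = 30.66 ft³/s
w_8 = (69.4 − 59.9)/2 = 4.75 ft; q_8 = 1.65 × 0.54 × 4.75 = 4.232 ft³/s
Q = Σ qᵢ = 432.4 ft³/s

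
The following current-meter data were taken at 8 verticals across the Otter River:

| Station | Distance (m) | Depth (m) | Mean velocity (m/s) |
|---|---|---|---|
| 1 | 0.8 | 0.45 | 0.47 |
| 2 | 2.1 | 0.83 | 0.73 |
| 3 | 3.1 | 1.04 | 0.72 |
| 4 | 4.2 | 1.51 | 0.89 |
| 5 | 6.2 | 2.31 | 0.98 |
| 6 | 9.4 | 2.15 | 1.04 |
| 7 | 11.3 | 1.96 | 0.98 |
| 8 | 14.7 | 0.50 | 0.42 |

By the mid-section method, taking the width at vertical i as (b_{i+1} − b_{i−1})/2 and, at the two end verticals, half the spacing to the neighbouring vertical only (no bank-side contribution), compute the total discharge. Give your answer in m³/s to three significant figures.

20.7 m³/s

w_1 = (2.1 − 0.8)/2 = 0.65 m; q_1 = 0.47 × 0.45 × 0.65 = 0.1375 m³/s
w_2 = (3.1 − 0.8)/2 = 1.15 m; q_2 = 0.73 × 0.83 × 1.15 = 0.6968 m³/s
w_3 = (4.2 − 2.1)/2 = 1.05 m; q_3 = 0.72 × 1.04 × 1.05 = 0.7862 m³/s
w_4 = (6.2 − 3.1)/2 = 1.55 m; q_4 = 0.89 × 1.51 × 1.55 = 2.083 m³/s
w_5 = (9.4 − 4.2)/2 = 2.6 m; q_5 = 0.98 × 2.31 × 2.6 = 5.886 m³/s
w_6 = (11.3 − 6.2)/2 = 2.55 m; q_6 = 1.04 × 2.15 × 2.55 = 5.702 m³/s
w_7 = (14.7 − 9.4)/2 = 2.65 m; q_7 = 0.98 × 1.96 × 2.65 = 5.090 m³/s
w_8 = (14.7 − 11.3)/2 = 1.7 m; q_8 = 0.42 × 0.50 × 1.7 = 0.3570 m³/s
Q = Σ qᵢ = 20.74 m³/s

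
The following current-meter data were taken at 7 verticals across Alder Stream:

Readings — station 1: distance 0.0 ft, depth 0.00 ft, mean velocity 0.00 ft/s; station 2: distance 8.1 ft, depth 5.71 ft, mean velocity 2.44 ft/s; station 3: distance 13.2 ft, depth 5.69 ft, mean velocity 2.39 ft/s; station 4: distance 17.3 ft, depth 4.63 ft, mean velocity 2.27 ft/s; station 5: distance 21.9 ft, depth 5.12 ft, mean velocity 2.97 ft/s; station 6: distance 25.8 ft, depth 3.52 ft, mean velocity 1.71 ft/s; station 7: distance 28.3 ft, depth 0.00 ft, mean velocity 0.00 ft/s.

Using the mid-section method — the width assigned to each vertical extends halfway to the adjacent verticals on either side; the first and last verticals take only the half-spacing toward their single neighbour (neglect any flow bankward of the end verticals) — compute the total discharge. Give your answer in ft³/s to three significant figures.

284 ft³/s

w_2 = (13.2 − 0.0)/2 = 6.6 ft; q_2 = 2.44 × 5.71 × 6.6 = 91.95 ft³/s
w_3 = (17.3 − 8.1)/2 = 4.6 ft; q_3 = 2.39 × 5.69 × 4.6 = 62.56 ft³/s
w_4 = (21.9 − 13.2)/2 = 4.35 ft; q_4 = 2.27 × 4.63 × 4.35 = 45.72 ft³/s
w_5 = (25.8 − 17.3)/2 = 4.25 ft; q_5 = 2.97 × 5.12 × 4.25 = 64.63 ft³/s
w_6 = (28.3 − 21.9)/2 = 3.2 ft; q_6 = 1.71 × 3.52 × 3.2 = 19.26 ft³/s
Stations 1, 7 contribute zero (depth or velocity is 0).
Q = Σ qᵢ = 284.1 ft³/s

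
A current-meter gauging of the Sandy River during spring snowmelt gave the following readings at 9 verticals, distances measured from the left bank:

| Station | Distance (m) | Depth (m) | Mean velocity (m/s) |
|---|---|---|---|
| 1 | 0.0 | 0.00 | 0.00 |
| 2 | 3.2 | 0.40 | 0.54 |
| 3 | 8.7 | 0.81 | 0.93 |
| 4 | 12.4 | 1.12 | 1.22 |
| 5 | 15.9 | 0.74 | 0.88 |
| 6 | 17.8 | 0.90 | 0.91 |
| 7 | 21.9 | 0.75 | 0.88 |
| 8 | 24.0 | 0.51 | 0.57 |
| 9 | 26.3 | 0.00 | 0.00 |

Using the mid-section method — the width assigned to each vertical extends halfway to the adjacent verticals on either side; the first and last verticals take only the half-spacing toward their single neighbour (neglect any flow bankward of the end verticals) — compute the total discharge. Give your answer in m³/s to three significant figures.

16.2 m³/s

w_2 = (8.7 − 0.0)/2 = 4.35 m; q_2 = 0.54 × 0.40 × 4.35 = 0.9396 m³/s
w_3 = (12.4 − 3.2)/2 = 4.6 m; q_3 = 0.93 × 0.81 × 4.6 = 3.465 m³/s
w_4 = (15.9 − 8.7)/2 = 3.6 m; q_4 = 1.22 × 1.12 × 3.6 = 4.919 m³/s
w_5 = (17.8 − 12.4)/2 = 2.7 m; q_5 = 0.88 × 0.74 × 2.7 = 1.758 m³/s
w_6 = (21.9 − 15.9)/2 = 3 m; q_6 = 0.91 × 0.90 × 3 = 2.457 m³/s
w_7 = (24.0 − 17.8)/2 = 3.1 m; q_7 = 0.88 × 0.75 × 3.1 = 2.046 m³/s
w_8 = (26.3 − 21.9)/2 = 2.2 m; q_8 = 0.57 × 0.51 × 2.2 = 0.6395 m³/s
Stations 1, 9 contribute zero (depth or velocity is 0).
Q = Σ qᵢ = 16.22 m³/s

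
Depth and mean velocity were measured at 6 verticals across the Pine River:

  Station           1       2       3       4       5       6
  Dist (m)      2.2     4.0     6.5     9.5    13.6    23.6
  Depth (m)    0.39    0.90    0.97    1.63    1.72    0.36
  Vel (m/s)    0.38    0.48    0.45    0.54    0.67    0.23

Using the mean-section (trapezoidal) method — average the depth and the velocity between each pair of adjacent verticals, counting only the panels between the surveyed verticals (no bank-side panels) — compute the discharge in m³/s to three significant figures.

Panel 1-2: Δb = 1.8 m, d̄ = (0.39+0.90)/2 = 0.645, v̄ = (0.38+0.48)/2 = 0.43 → q = 1.8×0.645×0.43 = 0.4992 m³/s
Panel 2-3: Δb = 2.5 m, d̄ = (0.90+0.97)/2 = 0.935, v̄ = (0.48+0.45)/2 = 0.465 → q = 2.5×0.935×0.465 = 1.087 m³/s
Panel 3-4: Δb = 3 m, d̄ = (0.97+1.63)/2 = 1.3, v̄ = (0.45+0.54)/2 = 0.495 → q = 3×1.3×0.495 = 1.931 m³/s
Panel 4-5: Δb = 4.1 m, d̄ = (1.63+1.72)/2 = 1.675, v̄ = (0.54+0.67)/2 = 0.605 → q = 4.1×1.675×0.605 = 4.155 m³/s
Panel 5-6: Δb = 10 m, d̄ = (1.72+0.36)/2 = 1.04, v̄ = (0.67+0.23)/2 = 0.45 → q = 10×1.04×0.45 = 4.680 m³/s
Q = Σ q = 12.35 m³/s

12.4 m³/s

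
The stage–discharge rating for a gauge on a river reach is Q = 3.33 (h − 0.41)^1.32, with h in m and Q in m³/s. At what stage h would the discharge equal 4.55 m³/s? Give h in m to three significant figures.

1.68 m

h − h₀ = (Q/C)^(1/b) = (4.55/3.33)^(1/1.32) = 1.267 m
h = 0.41 + 1.267 = 1.677 m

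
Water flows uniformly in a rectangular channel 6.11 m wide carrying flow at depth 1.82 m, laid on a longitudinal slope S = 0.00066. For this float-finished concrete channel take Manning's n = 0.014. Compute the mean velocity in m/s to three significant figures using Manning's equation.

A = b·y = 6.11 × 1.82 = 11.12 m²
P = b + 2y = 6.11 + 2×1.82 = 9.750 m
R = A/P = 11.12/9.750 = 1.141 m
Q = (1/n)·A·R^(2/3)·S^(1/2) = (1/0.014) × 11.12 × 1.141^(2/3) × 0.00066^(1/2) = 22.28 m³/s
V = Q/A = 22.28/11.12 = 2.003 m/s

2.00 m/s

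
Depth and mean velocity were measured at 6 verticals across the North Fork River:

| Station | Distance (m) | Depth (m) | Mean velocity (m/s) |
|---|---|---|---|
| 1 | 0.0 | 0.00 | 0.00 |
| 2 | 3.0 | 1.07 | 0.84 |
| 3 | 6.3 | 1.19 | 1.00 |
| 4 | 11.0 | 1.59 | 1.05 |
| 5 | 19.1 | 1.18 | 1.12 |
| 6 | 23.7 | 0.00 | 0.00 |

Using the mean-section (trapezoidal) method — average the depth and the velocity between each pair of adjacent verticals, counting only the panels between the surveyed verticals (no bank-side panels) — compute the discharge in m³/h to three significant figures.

Panel 1-2: Δb = 3 m, d̄ = (0.00+1.07)/2 = 0.535, v̄ = (0.00+0.84)/2 = 0.42 → q = 3×0.535×0.42 = 0.6741 m³/s
Panel 2-3: Δb = 3.3 m, d̄ = (1.07+1.19)/2 = 1.13, v̄ = (0.84+1.00)/2 = 0.92 → q = 3.3×1.13×0.92 = 3.431 m³/s
Panel 3-4: Δb = 4.7 m, d̄ = (1.19+1.59)/2 = 1.39, v̄ = (1.00+1.05)/2 = 1.025 → q = 4.7×1.39×1.025 = 6.696 m³/s
Panel 4-5: Δb = 8.1 m, d̄ = (1.59+1.18)/2 = 1.385, v̄ = (1.05+1.12)/2 = 1.085 → q = 8.1×1.385×1.085 = 12.17 m³/s
Panel 5-6: Δb = 4.6 m, d̄ = (1.18+0.00)/2 = 0.59, v̄ = (1.12+0.00)/2 = 0.56 → q = 4.6×0.59×0.56 = 1.520 m³/s
Q = Σ q = 24.49 m³/s
= 24.49 × 3600 = 88170 m³/h

88200 m³/h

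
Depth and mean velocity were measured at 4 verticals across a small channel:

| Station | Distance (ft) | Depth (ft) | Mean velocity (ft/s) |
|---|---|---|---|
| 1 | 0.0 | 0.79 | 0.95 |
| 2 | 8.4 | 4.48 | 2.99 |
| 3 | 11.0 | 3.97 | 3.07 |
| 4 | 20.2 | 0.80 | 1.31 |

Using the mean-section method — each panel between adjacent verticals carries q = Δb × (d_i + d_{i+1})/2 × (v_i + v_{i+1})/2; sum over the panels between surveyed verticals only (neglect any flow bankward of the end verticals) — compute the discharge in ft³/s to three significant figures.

125 ft³/s

Panel 1-2: Δb = 8.4 ft, d̄ = (0.79+4.48)/2 = 2.635, v̄ = (0.95+2.99)/2 = 1.97 → q = 8.4×2.635×1.97 = 43.60 ft³/s
Panel 2-3: Δb = 2.6 ft, d̄ = (4.48+3.97)/2 = 4.225, v̄ = (2.99+3.07)/2 = 3.03 → q = 2.6×4.225×3.03 = 33.28 ft³/s
Panel 3-4: Δb = 9.2 ft, d̄ = (3.97+0.80)/2 = 2.385, v̄ = (3.07+1.31)/2 = 2.19 → q = 9.2×2.385×2.19 = 48.05 ft³/s
Q = Σ q = 124.9 ft³/s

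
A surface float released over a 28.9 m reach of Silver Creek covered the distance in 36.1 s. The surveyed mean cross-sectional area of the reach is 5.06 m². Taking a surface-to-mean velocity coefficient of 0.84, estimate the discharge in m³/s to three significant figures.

v_surface = L / t̄ = 28.9 / 36.1 = 0.8006 m/s
v_mean = 0.84 × 0.8006 = 0.6725 m/s
Q = A × v_mean = 5.06 × 0.6725 = 3.403 m³/s

3.40 m³/s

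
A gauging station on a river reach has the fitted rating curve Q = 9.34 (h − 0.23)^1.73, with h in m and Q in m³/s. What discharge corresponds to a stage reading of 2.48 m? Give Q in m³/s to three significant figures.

Q = 9.34 × (2.48 − 0.23)^1.73 = 9.34 × 2.25^1.73 = 37.99 m³/s

38.0 m³/s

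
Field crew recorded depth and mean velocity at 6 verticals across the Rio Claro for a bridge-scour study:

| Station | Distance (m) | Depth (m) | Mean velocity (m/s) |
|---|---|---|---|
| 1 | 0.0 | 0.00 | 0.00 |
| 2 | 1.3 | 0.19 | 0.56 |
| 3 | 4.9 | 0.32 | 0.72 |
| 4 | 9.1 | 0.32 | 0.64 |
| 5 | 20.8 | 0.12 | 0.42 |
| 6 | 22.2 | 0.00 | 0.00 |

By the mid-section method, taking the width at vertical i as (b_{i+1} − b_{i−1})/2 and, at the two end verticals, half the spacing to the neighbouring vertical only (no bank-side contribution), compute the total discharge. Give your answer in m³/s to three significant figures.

3.12 m³/s

w_2 = (4.9 − 0.0)/2 = 2.45 m; q_2 = 0.56 × 0.19 × 2.45 = 0.2607 m³/s
w_3 = (9.1 − 1.3)/2 = 3.9 m; q_3 = 0.72 × 0.32 × 3.9 = 0.8986 m³/s
w_4 = (20.8 − 4.9)/2 = 7.95 m; q_4 = 0.64 × 0.32 × 7.95 = 1.628 m³/s
w_5 = (22.2 − 9.1)/2 = 6.55 m; q_5 = 0.42 × 0.12 × 6.55 = 0.3301 m³/s
Stations 1, 6 contribute zero (depth or velocity is 0).
Q = Σ qᵢ = 3.118 m³/s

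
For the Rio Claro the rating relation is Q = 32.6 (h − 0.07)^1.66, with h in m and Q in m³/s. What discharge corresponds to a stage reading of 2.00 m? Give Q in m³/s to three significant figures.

97.1 m³/s

Q = 32.6 × (2.00 − 0.07)^1.66 = 32.6 × 1.93^1.66 = 97.11 m³/s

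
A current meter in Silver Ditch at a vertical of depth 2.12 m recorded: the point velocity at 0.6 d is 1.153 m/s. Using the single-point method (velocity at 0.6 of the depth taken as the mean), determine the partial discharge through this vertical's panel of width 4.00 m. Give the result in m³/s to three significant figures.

9.78 m³/s

v̄ = v₀.₆ = 1.153 m/s
q = v̄ × d × w = 1.153 × 2.12 × 4.00 = 9.777 m³/s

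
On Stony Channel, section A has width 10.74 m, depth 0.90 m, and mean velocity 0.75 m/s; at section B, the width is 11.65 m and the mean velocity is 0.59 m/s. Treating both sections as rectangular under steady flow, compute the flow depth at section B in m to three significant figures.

1.05 m

Q = A₁V₁ = (10.74×0.90) × 0.75 = 7.250 m³/s
d₂ = Q/(b₂ V₂) = 7.250/(11.65×0.59) = 1.055 m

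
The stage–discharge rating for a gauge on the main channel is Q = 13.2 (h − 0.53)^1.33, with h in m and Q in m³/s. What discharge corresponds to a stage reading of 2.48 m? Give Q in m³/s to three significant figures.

32.1 m³/s

Q = 13.2 × (2.48 − 0.53)^1.33 = 13.2 × 1.95^1.33 = 32.09 m³/s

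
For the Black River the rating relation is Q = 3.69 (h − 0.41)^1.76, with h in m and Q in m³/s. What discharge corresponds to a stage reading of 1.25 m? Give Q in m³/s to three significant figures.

2.71 m³/s

Q = 3.69 × (1.25 − 0.41)^1.76 = 3.69 × 0.84^1.76 = 2.715 m³/s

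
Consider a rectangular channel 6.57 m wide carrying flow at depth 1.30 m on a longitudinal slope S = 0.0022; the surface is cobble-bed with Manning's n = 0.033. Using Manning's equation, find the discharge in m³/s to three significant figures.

11.6 m³/s

A = b·y = 6.57 × 1.30 = 8.541 m²
P = b + 2y = 6.57 + 2×1.30 = 9.170 m
R = A/P = 8.541/9.170 = 0.9314 m
Q = (1/n)·A·R^(2/3)·S^(1/2) = (1/0.033) × 8.541 × 0.9314^(2/3) × 0.0022^(1/2) = 11.58 m³/s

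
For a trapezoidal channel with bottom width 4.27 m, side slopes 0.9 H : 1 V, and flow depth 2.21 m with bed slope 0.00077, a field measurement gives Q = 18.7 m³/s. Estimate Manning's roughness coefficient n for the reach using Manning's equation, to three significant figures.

A = (b + z·y)·y = (4.27 + 0.9×2.21)×2.21 = 13.83 m²
P = b + 2y√(1+z²) = 4.27 + 2×2.21×√(1+0.9²) = 10.22 m
R = A/P = 13.83/10.22 = 1.354 m
n = (1/Q)·A·R^(2/3)·S^(1/2) = (1/18.7) × 13.83 × 1.224 × 0.02775 = 0.02512

0.0251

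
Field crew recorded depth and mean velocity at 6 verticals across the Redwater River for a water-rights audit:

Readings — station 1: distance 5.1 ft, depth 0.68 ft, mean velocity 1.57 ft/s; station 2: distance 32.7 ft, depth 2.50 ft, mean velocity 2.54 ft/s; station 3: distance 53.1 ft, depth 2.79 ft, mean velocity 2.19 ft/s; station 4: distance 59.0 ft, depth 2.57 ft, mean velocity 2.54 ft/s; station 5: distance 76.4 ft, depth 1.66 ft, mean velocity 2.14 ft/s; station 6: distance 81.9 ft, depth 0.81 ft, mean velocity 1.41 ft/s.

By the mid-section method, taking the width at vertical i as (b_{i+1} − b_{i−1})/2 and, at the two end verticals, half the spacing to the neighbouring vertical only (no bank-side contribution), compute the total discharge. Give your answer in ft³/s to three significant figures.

367 ft³/s

w_1 = (32.7 − 5.1)/2 = 13.8 ft; q_1 = 1.57 × 0.68 × 13.8 = 14.73 ft³/s
w_2 = (53.1 − 5.1)/2 = 24 ft; q_2 = 2.54 × 2.50 × 24 = 152.4 ft³/s
w_3 = (59.0 − 32.7)/2 = 13.15 ft; q_3 = 2.19 × 2.79 × 13.15 = 80.35 ft³/s
w_4 = (76.4 − 53.1)/2 = 11.65 ft; q_4 = 2.54 × 2.57 × 11.65 = 76.05 ft³/s
w_5 = (81.9 − 59.0)/2 = 11.45 ft; q_5 = 2.14 × 1.66 × 11.45 = 40.67 ft³/s
w_6 = (81.9 − 76.4)/2 = 2.75 ft; q_6 = 1.41 × 0.81 × 2.75 = 3.141 ft³/s
Q = Σ qᵢ = 367.3 ft³/s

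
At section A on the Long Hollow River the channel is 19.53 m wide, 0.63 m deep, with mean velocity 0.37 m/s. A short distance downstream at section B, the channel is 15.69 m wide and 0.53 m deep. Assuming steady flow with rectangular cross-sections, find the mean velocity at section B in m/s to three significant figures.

0.547 m/s

Q = A₁V₁ = (19.53×0.63) × 0.37 = 4.552 m³/s
A₂ = 15.69 × 0.53 = 8.316 m²
V₂ = Q/A₂ = 4.552/8.316 = 0.5475 m/s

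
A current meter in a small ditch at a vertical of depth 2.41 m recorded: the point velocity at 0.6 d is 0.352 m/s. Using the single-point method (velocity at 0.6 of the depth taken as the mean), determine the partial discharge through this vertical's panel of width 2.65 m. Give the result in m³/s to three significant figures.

2.25 m³/s

v̄ = v₀.₆ = 0.352 m/s
q = v̄ × d × w = 0.3520 × 2.41 × 2.65 = 2.248 m³/s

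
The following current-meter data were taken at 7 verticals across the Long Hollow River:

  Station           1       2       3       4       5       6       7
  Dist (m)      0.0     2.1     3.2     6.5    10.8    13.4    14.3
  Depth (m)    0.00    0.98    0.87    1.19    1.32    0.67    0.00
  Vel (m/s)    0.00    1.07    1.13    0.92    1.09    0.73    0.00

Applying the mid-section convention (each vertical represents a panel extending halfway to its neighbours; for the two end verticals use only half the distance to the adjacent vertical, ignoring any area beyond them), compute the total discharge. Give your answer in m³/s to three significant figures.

13.8 m³/s

w_2 = (3.2 − 0.0)/2 = 1.6 m; q_2 = 1.07 × 0.98 × 1.6 = 1.678 m³/s
w_3 = (6.5 − 2.1)/2 = 2.2 m; q_3 = 1.13 × 0.87 × 2.2 = 2.163 m³/s
w_4 = (10.8 − 3.2)/2 = 3.8 m; q_4 = 0.92 × 1.19 × 3.8 = 4.160 m³/s
w_5 = (13.4 − 6.5)/2 = 3.45 m; q_5 = 1.09 × 1.32 × 3.45 = 4.964 m³/s
w_6 = (14.3 − 10.8)/2 = 1.75 m; q_6 = 0.73 × 0.67 × 1.75 = 0.8559 m³/s
Stations 1, 7 contribute zero (depth or velocity is 0).
Q = Σ qᵢ = 13.82 m³/s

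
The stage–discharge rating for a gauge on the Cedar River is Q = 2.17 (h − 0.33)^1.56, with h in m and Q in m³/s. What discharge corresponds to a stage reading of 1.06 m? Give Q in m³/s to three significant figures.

1.33 m³/s

Q = 2.17 × (1.06 − 0.33)^1.56 = 2.17 × 0.73^1.56 = 1.328 m³/s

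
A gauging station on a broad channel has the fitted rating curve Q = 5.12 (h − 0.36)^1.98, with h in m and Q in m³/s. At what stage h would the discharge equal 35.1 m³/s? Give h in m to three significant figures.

3.00 m

h − h₀ = (Q/C)^(1/b) = (35.1/5.12)^(1/1.98) = 2.644 m
h = 0.36 + 2.644 = 3.004 m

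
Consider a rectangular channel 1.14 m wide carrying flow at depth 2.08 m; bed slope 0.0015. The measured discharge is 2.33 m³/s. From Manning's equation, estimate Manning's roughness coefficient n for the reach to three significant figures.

0.0231

A = b·y = 1.14 × 2.08 = 2.371 m²
P = b + 2y = 1.14 + 2×2.08 = 5.300 m
R = A/P = 2.371/5.300 = 0.4474 m
n = (1/Q)·A·R^(2/3)·S^(1/2) = (1/2.33) × 2.371 × 0.5850 × 0.03873 = 0.02306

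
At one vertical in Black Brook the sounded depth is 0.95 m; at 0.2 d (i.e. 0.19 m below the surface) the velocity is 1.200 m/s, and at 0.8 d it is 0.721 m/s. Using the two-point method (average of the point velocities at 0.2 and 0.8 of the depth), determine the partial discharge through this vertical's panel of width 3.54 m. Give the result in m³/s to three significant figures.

v̄ = (1.200 + 0.721) / 2 = 0.9605 m/s
q = v̄ × d × w = 0.9605 × 0.95 × 3.54 = 3.230 m³/s

3.23 m³/s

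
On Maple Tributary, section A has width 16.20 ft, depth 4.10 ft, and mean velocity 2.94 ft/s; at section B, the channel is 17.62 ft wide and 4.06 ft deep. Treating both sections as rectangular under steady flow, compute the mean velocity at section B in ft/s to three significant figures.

2.73 ft/s

Q = A₁V₁ = (16.20×4.10) × 2.94 = 195.3 ft³/s
A₂ = 17.62 × 4.06 = 71.54 ft²
V₂ = Q/A₂ = 195.3/71.54 = 2.730 ft/s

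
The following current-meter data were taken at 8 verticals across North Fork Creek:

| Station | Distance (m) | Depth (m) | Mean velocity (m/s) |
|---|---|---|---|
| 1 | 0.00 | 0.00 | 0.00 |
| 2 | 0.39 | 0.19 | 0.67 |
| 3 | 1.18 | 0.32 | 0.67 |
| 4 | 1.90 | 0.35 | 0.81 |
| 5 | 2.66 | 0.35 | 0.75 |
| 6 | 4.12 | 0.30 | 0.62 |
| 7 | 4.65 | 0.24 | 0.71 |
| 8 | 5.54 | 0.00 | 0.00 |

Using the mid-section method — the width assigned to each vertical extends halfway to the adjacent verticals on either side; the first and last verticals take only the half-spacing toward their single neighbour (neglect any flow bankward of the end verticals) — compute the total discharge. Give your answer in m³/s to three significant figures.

1.04 m³/s

w_2 = (1.18 − 0.00)/2 = 0.59 m; q_2 = 0.67 × 0.19 × 0.59 = 0.07511 m³/s
w_3 = (1.90 − 0.39)/2 = 0.755 m; q_3 = 0.67 × 0.32 × 0.755 = 0.1619 m³/s
w_4 = (2.66 − 1.18)/2 = 0.74 m; q_4 = 0.81 × 0.35 × 0.74 = 0.2098 m³/s
w_5 = (4.12 − 1.90)/2 = 1.11 m; q_5 = 0.75 × 0.35 × 1.11 = 0.2914 m³/s
w_6 = (4.65 − 2.66)/2 = 0.995 m; q_6 = 0.62 × 0.30 × 0.995 = 0.1851 m³/s
w_7 = (5.54 − 4.12)/2 = 0.71 m; q_7 = 0.71 × 0.24 × 0.71 = 0.1210 m³/s
Stations 1, 8 contribute zero (depth or velocity is 0).
Q = Σ qᵢ = 1.044 m³/s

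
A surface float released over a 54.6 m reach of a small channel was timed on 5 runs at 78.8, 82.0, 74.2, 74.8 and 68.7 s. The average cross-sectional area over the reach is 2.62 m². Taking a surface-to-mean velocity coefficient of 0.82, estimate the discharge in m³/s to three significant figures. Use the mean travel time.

t̄ = (78.8 + 82.0 + 74.2 + 74.8 + 68.7) / 5 = 75.7 s
v_surface = L / t̄ = 54.6 / 75.7 = 0.7213 m/s
v_mean = 0.82 × 0.7213 = 0.5914 m/s
Q = A × v_mean = 2.62 × 0.5914 = 1.550 m³/s

1.55 m³/s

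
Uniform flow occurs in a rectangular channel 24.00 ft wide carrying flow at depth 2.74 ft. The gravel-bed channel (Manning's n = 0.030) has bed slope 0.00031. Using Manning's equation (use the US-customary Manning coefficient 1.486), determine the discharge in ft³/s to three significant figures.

A = b·y = 24.00 × 2.74 = 65.76 ft²
P = b + 2y = 24.00 + 2×2.74 = 29.48 ft
R = A/P = 65.76/29.48 = 2.231 ft
Q = (1.486/n)·A·R^(2/3)·S^(1/2) = (1.486/0.030) × 65.76 × 2.231^(2/3) × 0.00031^(1/2) = 97.91 ft³/s

97.9 ft³/s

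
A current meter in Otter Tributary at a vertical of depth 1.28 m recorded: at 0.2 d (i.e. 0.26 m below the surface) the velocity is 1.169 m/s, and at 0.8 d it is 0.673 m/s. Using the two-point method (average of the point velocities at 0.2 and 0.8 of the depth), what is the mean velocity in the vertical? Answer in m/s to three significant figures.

0.921 m/s

v̄ = (1.169 + 0.673) / 2 = 0.9210 m/s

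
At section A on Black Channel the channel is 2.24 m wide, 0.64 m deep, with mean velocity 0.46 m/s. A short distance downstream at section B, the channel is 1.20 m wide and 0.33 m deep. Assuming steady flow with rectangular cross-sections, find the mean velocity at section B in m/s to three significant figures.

1.67 m/s

Q = A₁V₁ = (2.24×0.64) × 0.46 = 0.6595 m³/s
A₂ = 1.20 × 0.33 = 0.3960 m²
V₂ = Q/A₂ = 0.6595/0.3960 = 1.665 m/s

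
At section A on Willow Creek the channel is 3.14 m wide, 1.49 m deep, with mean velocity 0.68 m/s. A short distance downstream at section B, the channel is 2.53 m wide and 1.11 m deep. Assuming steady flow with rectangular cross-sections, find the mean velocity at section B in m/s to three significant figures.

Q = A₁V₁ = (3.14×1.49) × 0.68 = 3.181 m³/s
A₂ = 2.53 × 1.11 = 2.808 m²
V₂ = Q/A₂ = 3.181/2.808 = 1.133 m/s

1.13 m/s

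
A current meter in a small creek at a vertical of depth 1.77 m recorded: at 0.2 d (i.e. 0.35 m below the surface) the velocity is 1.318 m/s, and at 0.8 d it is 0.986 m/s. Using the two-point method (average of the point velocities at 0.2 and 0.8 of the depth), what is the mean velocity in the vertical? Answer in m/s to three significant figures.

v̄ = (1.318 + 0.986) / 2 = 1.152 m/s

1.15 m/s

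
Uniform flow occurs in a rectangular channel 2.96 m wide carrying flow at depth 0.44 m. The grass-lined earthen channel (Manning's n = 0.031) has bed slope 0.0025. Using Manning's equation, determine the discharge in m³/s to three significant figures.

A = b·y = 2.96 × 0.44 = 1.302 m²
P = b + 2y = 2.96 + 2×0.44 = 3.840 m
R = A/P = 1.302/3.840 = 0.3392 m
Q = (1/n)·A·R^(2/3)·S^(1/2) = (1/0.031) × 1.302 × 0.3392^(2/3) × 0.0025^(1/2) = 1.022 m³/s

1.02 m³/s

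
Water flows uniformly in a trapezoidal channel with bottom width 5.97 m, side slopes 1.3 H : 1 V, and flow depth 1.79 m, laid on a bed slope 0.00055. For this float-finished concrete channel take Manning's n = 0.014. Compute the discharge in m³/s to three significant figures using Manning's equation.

28.9 m³/s

A = (b + z·y)·y = (5.97 + 1.3×1.79)×1.79 = 14.85 m²
P = b + 2y√(1+z²) = 5.97 + 2×1.79×√(1+1.3²) = 11.84 m
R = A/P = 14.85/11.84 = 1.254 m
Q = (1/n)·A·R^(2/3)·S^(1/2) = (1/0.014) × 14.85 × 1.254^(2/3) × 0.00055^(1/2) = 28.93 m³/s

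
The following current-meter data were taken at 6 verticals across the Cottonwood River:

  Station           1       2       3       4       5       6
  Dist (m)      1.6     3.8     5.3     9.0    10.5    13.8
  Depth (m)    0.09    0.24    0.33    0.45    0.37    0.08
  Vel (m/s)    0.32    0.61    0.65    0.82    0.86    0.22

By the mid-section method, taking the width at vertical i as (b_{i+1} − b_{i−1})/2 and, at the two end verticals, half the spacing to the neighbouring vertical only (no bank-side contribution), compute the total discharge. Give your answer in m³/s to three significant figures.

2.61 m³/s

w_1 = (3.8 − 1.6)/2 = 1.1 m; q_1 = 0.32 × 0.09 × 1.1 = 0.03168 m³/s
w_2 = (5.3 − 1.6)/2 = 1.85 m; q_2 = 0.61 × 0.24 × 1.85 = 0.2708 m³/s
w_3 = (9.0 − 3.8)/2 = 2.6 m; q_3 = 0.65 × 0.33 × 2.6 = 0.5577 m³/s
w_4 = (10.5 − 5.3)/2 = 2.6 m; q_4 = 0.82 × 0.45 × 2.6 = 0.9594 m³/s
w_5 = (13.8 − 9.0)/2 = 2.4 m; q_5 = 0.86 × 0.37 × 2.4 = 0.7637 m³/s
w_6 = (13.8 − 10.5)/2 = 1.65 m; q_6 = 0.22 × 0.08 × 1.65 = 0.02904 m³/s
Q = Σ qᵢ = 2.612 m³/s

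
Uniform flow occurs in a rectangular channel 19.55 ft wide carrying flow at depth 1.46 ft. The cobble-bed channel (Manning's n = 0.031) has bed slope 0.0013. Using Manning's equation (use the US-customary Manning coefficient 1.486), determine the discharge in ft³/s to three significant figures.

57.9 ft³/s

A = b·y = 19.55 × 1.46 = 28.54 ft²
P = b + 2y = 19.55 + 2×1.46 = 22.47 ft
R = A/P = 28.54/22.47 = 1.270 ft
Q = (1.486/n)·A·R^(2/3)·S^(1/2) = (1.486/0.031) × 28.54 × 1.270^(2/3) × 0.0013^(1/2) = 57.86 ft³/s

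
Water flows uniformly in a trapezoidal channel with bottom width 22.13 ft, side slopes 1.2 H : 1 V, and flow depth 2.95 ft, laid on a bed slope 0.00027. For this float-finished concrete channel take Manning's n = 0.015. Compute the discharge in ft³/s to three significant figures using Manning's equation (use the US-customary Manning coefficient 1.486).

A = (b + z·y)·y = (22.13 + 1.2×2.95)×2.95 = 75.73 ft²
P = b + 2y√(1+z²) = 22.13 + 2×2.95×√(1+1.2²) = 31.35 ft
R = A/P = 75.73/31.35 = 2.416 ft
Q = (1.486/n)·A·R^(2/3)·S^(1/2) = (1.486/0.015) × 75.73 × 2.416^(2/3) × 0.00027^(1/2) = 221.9 ft³/s

222 ft³/s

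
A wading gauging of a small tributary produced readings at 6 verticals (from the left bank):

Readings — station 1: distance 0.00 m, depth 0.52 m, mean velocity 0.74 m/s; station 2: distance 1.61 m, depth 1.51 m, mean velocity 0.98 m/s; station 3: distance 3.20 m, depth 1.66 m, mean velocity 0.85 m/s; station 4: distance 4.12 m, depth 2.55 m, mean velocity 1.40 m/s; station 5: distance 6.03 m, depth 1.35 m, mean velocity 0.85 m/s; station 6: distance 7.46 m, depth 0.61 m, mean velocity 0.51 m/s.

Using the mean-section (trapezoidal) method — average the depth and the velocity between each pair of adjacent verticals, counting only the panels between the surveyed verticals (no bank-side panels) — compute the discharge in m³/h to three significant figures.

Panel 1-2: Δb = 1.61 m, d̄ = (0.52+1.51)/2 = 1.015, v̄ = (0.74+0.98)/2 = 0.86 → q = 1.61×1.015×0.86 = 1.405 m³/s
Panel 2-3: Δb = 1.59 m, d̄ = (1.51+1.66)/2 = 1.585, v̄ = (0.98+0.85)/2 = 0.915 → q = 1.59×1.585×0.915 = 2.306 m³/s
Panel 3-4: Δb = 0.92 m, d̄ = (1.66+2.55)/2 = 2.105, v̄ = (0.85+1.40)/2 = 1.125 → q = 0.92×2.105×1.125 = 2.179 m³/s
Panel 4-5: Δb = 1.91 m, d̄ = (2.55+1.35)/2 = 1.95, v̄ = (1.40+0.85)/2 = 1.125 → q = 1.91×1.95×1.125 = 4.190 m³/s
Panel 5-6: Δb = 1.43 m, d̄ = (1.35+0.61)/2 = 0.98, v̄ = (0.85+0.51)/2 = 0.68 → q = 1.43×0.98×0.68 = 0.9530 m³/s
Q = Σ q = 11.03 m³/s
= 11.03 × 3600 = 39720 m³/h

39700 m³/h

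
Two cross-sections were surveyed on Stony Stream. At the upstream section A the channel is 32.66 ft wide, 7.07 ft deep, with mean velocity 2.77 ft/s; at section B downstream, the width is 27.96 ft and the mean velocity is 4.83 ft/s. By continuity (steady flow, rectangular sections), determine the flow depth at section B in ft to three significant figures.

Q = A₁V₁ = (32.66×7.07) × 2.77 = 639.6 ft³/s
d₂ = Q/(b₂ V₂) = 639.6/(27.96×4.83) = 4.736 ft

4.74 ft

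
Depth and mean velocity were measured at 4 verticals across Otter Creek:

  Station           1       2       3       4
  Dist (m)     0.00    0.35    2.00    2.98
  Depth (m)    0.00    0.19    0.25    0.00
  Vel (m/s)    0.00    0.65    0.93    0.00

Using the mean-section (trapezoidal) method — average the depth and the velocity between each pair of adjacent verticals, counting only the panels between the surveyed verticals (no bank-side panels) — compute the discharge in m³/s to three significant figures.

Panel 1-2: Δb = 0.35 m, d̄ = (0.00+0.19)/2 = 0.095, v̄ = (0.00+0.65)/2 = 0.325 → q = 0.35×0.095×0.325 = 0.01081 m³/s
Panel 2-3: Δb = 1.65 m, d̄ = (0.19+0.25)/2 = 0.22, v̄ = (0.65+0.93)/2 = 0.79 → q = 1.65×0.22×0.79 = 0.2868 m³/s
Panel 3-4: Δb = 0.98 m, d̄ = (0.25+0.00)/2 = 0.125, v̄ = (0.93+0.00)/2 = 0.465 → q = 0.98×0.125×0.465 = 0.05696 m³/s
Q = Σ q = 0.3545 m³/s

0.355 m³/s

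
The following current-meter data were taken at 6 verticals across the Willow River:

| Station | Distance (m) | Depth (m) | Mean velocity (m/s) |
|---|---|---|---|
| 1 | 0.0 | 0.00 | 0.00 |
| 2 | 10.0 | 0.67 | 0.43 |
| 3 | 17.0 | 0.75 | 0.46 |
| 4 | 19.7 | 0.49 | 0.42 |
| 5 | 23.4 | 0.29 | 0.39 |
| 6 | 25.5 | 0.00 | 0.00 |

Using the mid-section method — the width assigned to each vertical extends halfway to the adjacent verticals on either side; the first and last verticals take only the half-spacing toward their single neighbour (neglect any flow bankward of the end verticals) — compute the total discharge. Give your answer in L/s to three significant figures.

5110 L/s

w_2 = (17.0 − 0.0)/2 = 8.5 m; q_2 = 0.43 × 0.67 × 8.5 = 2.449 m³/s
w_3 = (19.7 − 10.0)/2 = 4.85 m; q_3 = 0.46 × 0.75 × 4.85 = 1.673 m³/s
w_4 = (23.4 − 17.0)/2 = 3.2 m; q_4 = 0.42 × 0.49 × 3.2 = 0.6586 m³/s
w_5 = (25.5 − 19.7)/2 = 2.9 m; q_5 = 0.39 × 0.29 × 2.9 = 0.3280 m³/s
Stations 1, 6 contribute zero (depth or velocity is 0).
Q = Σ qᵢ = 5.109 m³/s
= 5.109 × 1000 = 5109 L/s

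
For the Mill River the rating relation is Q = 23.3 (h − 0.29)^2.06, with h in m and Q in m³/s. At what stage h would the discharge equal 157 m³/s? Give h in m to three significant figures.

h − h₀ = (Q/C)^(1/b) = (157/23.3)^(1/2.06) = 2.525 m
h = 0.29 + 2.525 = 2.815 m

2.81 m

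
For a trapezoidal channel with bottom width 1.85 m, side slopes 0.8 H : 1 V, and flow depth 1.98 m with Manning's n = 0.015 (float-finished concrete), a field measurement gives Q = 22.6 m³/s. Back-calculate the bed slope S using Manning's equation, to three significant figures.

0.00255

A = (b + z·y)·y = (1.85 + 0.8×1.98)×1.98 = 6.799 m²
P = b + 2y√(1+z²) = 1.85 + 2×1.98×√(1+0.8²) = 6.921 m
R = A/P = 6.799/6.921 = 0.9824 m
S = (Q·n / (1·A·R^(2/3)))² = (22.6×0.015 / (1×6.799×0.9882))² = 0.002545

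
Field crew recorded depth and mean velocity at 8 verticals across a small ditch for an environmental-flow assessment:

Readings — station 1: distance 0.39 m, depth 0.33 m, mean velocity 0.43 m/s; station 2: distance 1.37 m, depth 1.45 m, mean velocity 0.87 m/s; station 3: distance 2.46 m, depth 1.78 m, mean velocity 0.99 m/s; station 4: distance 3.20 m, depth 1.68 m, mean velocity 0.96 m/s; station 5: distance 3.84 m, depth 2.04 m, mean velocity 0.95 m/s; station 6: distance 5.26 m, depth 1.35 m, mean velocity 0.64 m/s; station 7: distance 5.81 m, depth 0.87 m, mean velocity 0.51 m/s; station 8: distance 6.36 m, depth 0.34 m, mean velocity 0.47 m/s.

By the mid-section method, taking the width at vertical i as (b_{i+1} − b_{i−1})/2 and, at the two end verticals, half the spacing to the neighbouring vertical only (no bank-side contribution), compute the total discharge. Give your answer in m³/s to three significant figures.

7.24 m³/s

w_1 = (1.37 − 0.39)/2 = 0.49 m; q_1 = 0.43 × 0.33 × 0.49 = 0.06953 m³/s
w_2 = (2.46 − 0.39)/2 = 1.035 m; q_2 = 0.87 × 1.45 × 1.035 = 1.306 m³/s
w_3 = (3.20 − 1.37)/2 = 0.915 m; q_3 = 0.99 × 1.78 × 0.915 = 1.612 m³/s
w_4 = (3.84 − 2.46)/2 = 0.69 m; q_4 = 0.96 × 1.68 × 0.69 = 1.113 m³/s
w_5 = (5.26 − 3.20)/2 = 1.03 m; q_5 = 0.95 × 2.04 × 1.03 = 1.996 m³/s
w_6 = (5.81 − 3.84)/2 = 0.985 m; q_6 = 0.64 × 1.35 × 0.985 = 0.8510 m³/s
w_7 = (6.36 − 5.26)/2 = 0.55 m; q_7 = 0.51 × 0.87 × 0.55 = 0.2440 m³/s
w_8 = (6.36 − 5.81)/2 = 0.275 m; q_8 = 0.47 × 0.34 × 0.275 = 0.04395 m³/s
Q = Σ qᵢ = 7.236 m³/s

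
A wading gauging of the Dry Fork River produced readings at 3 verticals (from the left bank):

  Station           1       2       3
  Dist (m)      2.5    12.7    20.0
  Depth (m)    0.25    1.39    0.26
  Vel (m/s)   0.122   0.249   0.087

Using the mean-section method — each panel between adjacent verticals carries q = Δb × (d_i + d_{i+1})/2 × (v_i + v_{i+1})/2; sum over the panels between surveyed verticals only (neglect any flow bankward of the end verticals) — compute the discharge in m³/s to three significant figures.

2.56 m³/s

Panel 1-2: Δb = 10.2 m, d̄ = (0.25+1.39)/2 = 0.82, v̄ = (0.122+0.249)/2 = 0.1855 → q = 10.2×0.82×0.1855 = 1.552 m³/s
Panel 2-3: Δb = 7.3 m, d̄ = (1.39+0.26)/2 = 0.825, v̄ = (0.249+0.087)/2 = 0.168 → q = 7.3×0.825×0.168 = 1.012 m³/s
Q = Σ q = 2.563 m³/s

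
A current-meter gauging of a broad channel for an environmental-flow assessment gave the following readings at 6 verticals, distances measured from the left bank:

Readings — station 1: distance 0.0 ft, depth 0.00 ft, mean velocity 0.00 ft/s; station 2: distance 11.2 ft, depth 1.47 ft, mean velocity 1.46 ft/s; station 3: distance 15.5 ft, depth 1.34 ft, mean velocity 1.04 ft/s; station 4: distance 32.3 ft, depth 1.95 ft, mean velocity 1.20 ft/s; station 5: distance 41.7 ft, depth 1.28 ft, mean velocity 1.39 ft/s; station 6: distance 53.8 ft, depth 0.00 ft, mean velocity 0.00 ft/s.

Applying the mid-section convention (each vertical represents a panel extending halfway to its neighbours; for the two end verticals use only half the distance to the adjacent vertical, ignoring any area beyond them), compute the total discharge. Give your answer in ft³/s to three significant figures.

w_2 = (15.5 − 0.0)/2 = 7.75 ft; q_2 = 1.46 × 1.47 × 7.75 = 16.63 ft³/s
w_3 = (32.3 − 11.2)/2 = 10.55 ft; q_3 = 1.04 × 1.34 × 10.55 = 14.70 ft³/s
w_4 = (41.7 − 15.5)/2 = 13.1 ft; q_4 = 1.20 × 1.95 × 13.1 = 30.65 ft³/s
w_5 = (53.8 − 32.3)/2 = 10.75 ft; q_5 = 1.39 × 1.28 × 10.75 = 19.13 ft³/s
Stations 1, 6 contribute zero (depth or velocity is 0).
Q = Σ qᵢ = 81.12 ft³/s

81.1 ft³/s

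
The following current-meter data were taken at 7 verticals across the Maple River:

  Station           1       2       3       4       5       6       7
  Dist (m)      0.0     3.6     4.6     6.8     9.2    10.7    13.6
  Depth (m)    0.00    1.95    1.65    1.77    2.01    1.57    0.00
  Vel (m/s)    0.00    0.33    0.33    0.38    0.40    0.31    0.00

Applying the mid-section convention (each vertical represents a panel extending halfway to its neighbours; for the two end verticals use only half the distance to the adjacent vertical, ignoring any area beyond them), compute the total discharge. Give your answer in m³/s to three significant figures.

w_2 = (4.6 − 0.0)/2 = 2.3 m; q_2 = 0.33 × 1.95 × 2.3 = 1.480 m³/s
w_3 = (6.8 − 3.6)/2 = 1.6 m; q_3 = 0.33 × 1.65 × 1.6 = 0.8712 m³/s
w_4 = (9.2 − 4.6)/2 = 2.3 m; q_4 = 0.38 × 1.77 × 2.3 = 1.547 m³/s
w_5 = (10.7 − 6.8)/2 = 1.95 m; q_5 = 0.40 × 2.01 × 1.95 = 1.568 m³/s
w_6 = (13.6 − 9.2)/2 = 2.2 m; q_6 = 0.31 × 1.57 × 2.2 = 1.071 m³/s
Stations 1, 7 contribute zero (depth or velocity is 0).
Q = Σ qᵢ = 6.537 m³/s

6.54 m³/s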